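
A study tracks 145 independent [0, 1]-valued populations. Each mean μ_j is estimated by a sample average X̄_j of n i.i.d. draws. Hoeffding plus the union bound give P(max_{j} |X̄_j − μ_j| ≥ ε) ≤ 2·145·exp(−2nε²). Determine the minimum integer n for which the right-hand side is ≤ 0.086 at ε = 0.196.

106

Need 2·145·exp(−2nε²) ≤ 0.086, i.e. exp(−2nε²) ≤ 0.086/290.
So 2nε² ≥ ln(290/0.086) = 8.123289.
Hence n ≥ 8.123289/(2·0.196²) = 105.728.
The smallest integer n is 106.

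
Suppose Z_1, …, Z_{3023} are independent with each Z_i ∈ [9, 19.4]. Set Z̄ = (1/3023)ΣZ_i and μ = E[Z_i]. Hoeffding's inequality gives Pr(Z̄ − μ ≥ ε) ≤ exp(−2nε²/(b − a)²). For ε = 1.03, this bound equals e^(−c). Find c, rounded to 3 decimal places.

c = 2nε²/(b − a)² = 2·3023·1.03² / 10.4² = 59.3029.

59.303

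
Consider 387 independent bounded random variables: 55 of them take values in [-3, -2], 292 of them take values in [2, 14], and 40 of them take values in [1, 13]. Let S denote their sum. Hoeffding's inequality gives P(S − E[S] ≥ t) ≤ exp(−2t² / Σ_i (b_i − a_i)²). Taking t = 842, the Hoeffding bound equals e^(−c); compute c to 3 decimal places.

29.625

Σ(b_i − a_i)² = 55·1² + 292·12² + 40·12² = 47863.
c = 2t² / 47863 = 2·842² / 47863 = 29.6247.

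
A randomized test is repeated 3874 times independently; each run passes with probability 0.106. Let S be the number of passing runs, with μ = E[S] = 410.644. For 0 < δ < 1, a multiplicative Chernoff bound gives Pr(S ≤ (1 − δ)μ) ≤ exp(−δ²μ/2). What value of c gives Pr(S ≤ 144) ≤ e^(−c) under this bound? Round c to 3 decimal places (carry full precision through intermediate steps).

Write 144 = (1 − δ)μ, so δ = 1 − 144/410.644 = 0.6493313…
Then the exponent is δ²μ/2 = (μ − 144)²/(2μ) = 86.570147.

86.570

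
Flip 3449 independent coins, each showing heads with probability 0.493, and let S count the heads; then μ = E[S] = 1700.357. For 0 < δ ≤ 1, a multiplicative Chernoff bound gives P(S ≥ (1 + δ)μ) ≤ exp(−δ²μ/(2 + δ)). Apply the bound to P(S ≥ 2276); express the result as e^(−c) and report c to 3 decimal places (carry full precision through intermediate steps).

83.334

Write 2276 = (1 + δ)μ, so δ = 2276/1700.357 − 1 = 0.3385424…
Then the exponent is δ²μ/(2 + δ) = (2276 − μ)² / (μ·(2 + δ)) = 83.333781.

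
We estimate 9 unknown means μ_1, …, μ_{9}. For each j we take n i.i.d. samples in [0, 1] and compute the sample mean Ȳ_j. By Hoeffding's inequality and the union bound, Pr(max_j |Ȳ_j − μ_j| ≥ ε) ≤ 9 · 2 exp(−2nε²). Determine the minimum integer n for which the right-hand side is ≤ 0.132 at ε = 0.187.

71

Need 2·9·exp(−2nε²) ≤ 0.132, i.e. exp(−2nε²) ≤ 0.132/18.
So 2nε² ≥ ln(18/0.132) = 4.915325.
Hence n ≥ 4.915325/(2·0.187²) = 70.281.
The smallest integer n is 71.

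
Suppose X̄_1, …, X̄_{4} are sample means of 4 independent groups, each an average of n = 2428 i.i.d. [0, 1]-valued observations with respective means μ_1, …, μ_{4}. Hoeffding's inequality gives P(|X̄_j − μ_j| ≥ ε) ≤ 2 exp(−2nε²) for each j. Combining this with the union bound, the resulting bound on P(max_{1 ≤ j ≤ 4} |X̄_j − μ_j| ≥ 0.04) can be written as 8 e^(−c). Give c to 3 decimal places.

7.770

Union bound over the 4 events: P(max_{1 ≤ j ≤ 4} |X̄_j − μ_j| ≥ 0.04) ≤ 4·2·exp(−2nε²) = 8 exp(−2·2428·0.04²).
So c = 2·2428·0.04² = 7.7696.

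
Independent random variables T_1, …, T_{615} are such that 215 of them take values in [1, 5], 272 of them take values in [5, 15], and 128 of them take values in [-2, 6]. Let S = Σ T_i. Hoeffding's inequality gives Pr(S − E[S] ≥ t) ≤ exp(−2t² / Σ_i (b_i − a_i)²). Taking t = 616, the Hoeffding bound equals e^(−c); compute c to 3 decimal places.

Σ(b_i − a_i)² = 215·4² + 272·10² + 128·8² = 38832.
c = 2t² / 38832 = 2·616² / 38832 = 19.5435.

19.543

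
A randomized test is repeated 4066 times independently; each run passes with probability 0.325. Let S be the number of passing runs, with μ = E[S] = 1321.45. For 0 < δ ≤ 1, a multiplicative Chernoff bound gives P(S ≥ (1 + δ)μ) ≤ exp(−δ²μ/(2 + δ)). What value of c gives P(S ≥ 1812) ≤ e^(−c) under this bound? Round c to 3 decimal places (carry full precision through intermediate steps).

Write 1812 = (1 + δ)μ, so δ = 1812/1321.45 − 1 = 0.371221…
Then the exponent is δ²μ/(2 + δ) = (1812 − μ)² / (μ·(2 + δ)) = 76.796918.

76.797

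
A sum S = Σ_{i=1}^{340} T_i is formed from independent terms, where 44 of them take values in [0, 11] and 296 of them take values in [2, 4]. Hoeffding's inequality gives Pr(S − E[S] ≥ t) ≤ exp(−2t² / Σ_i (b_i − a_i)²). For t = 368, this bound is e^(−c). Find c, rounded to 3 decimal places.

41.618

Σ(b_i − a_i)² = 44·11² + 296·2² = 6508.
c = 2t² / 6508 = 2·368² / 6508 = 41.6177.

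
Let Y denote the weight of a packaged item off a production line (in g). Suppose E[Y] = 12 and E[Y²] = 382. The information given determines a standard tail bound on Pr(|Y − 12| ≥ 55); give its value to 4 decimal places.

The first two moments determine the variance, so Chebyshev's inequality is the sharpest standard bound available.
Var(Y) = E[Y²] − (E[Y])² = 382 − 144 = 238.
Chebyshev's inequality: Pr(|Y − μ| ≥ t) ≤ Var(Y)/t² = 238/3025 = 0.0787.

0.0787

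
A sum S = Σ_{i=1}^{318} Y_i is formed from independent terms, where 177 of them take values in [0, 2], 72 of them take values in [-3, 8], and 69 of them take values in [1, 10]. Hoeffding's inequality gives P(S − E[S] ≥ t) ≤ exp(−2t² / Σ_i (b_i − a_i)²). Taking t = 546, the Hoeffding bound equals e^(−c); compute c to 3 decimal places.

39.725

Σ(b_i − a_i)² = 177·2² + 72·11² + 69·9² = 15009.
c = 2t² / 15009 = 2·546² / 15009 = 39.7250.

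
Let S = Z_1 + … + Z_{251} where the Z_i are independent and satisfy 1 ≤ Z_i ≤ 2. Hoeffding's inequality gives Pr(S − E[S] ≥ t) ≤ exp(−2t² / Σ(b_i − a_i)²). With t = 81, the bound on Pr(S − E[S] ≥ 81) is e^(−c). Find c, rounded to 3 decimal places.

Σ(b_i − a_i)² = 251·(1)² = 251.
c = 2t²/251 = 2·81²/251 = 52.2789.

52.279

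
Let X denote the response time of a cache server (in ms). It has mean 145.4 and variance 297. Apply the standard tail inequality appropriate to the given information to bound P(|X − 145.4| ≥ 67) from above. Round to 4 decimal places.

Mean and variance are known, so Chebyshev's inequality applies.
Chebyshev: P(|X − μ| ≥ t) ≤ Var(X)/t².
Bound = 297 / 4489 = 0.0662.

0.0662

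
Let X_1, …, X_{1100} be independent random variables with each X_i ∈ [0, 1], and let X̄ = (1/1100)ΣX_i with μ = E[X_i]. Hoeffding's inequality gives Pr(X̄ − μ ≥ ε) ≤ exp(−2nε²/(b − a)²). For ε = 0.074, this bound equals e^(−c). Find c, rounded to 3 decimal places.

12.047

c = 2nε²/(b − a)² = 2·1100·0.074² / 1² = 12.0472.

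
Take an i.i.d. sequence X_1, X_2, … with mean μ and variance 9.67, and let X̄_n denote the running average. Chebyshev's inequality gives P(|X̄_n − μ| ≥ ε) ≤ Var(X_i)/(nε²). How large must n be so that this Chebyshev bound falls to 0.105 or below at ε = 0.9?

Require 9.67/(n·0.9²) ≤ 0.105, i.e. n ≥ 9.67/(0.105·0.9²) = 113.698.
The smallest integer n is 114.

114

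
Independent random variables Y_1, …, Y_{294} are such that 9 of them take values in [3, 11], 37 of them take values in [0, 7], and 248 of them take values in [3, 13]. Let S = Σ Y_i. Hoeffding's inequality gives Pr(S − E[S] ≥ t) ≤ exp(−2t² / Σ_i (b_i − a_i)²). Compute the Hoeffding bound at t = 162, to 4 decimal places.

0.1451

Σ(b_i − a_i)² = 9·8² + 37·7² + 248·10² = 27189.
Exponent = 2·162² / 27189 = 1.93049.
Bound = exp(−1.93049) = 0.14508.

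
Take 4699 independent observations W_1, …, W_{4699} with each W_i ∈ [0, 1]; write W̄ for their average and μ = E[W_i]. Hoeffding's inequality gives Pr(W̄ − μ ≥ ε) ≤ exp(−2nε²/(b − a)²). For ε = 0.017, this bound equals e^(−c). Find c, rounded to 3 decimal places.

2.716

c = 2nε²/(b − a)² = 2·4699·0.017² / 1² = 2.7160.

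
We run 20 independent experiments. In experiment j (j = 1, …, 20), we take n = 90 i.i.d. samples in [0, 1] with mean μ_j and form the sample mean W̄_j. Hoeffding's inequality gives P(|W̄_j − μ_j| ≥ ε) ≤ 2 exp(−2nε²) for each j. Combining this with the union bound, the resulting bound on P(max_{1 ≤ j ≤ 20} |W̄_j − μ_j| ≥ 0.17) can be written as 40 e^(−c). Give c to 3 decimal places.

Union bound over the 20 events: P(max_{1 ≤ j ≤ 20} |W̄_j − μ_j| ≥ 0.17) ≤ 20·2·exp(−2nε²) = 40 exp(−2·90·0.17²).
So c = 2·90·0.17² = 5.2020.

5.202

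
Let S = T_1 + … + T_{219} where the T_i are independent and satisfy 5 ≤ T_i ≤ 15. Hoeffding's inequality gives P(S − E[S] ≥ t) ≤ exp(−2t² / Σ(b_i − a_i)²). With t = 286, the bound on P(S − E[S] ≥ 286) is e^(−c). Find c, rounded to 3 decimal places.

Σ(b_i − a_i)² = 219·(10)² = 21900.
c = 2t²/21900 = 2·286²/21900 = 7.4700.

7.470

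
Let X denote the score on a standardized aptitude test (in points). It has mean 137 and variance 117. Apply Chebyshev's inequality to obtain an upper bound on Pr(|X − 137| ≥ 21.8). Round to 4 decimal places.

Chebyshev: Pr(|X − μ| ≥ t) ≤ Var(X)/t².
Bound = 117 / 475.24 = 0.2462.

0.2462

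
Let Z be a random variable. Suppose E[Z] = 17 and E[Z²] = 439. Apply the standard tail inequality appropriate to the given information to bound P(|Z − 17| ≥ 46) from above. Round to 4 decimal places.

The first two moments determine the variance, so Chebyshev's inequality is the sharpest standard bound available.
Var(Z) = E[Z²] − (E[Z])² = 439 − 289 = 150.
Chebyshev's inequality: P(|Z − μ| ≥ t) ≤ Var(Z)/t² = 150/2116 = 0.0709.

0.0709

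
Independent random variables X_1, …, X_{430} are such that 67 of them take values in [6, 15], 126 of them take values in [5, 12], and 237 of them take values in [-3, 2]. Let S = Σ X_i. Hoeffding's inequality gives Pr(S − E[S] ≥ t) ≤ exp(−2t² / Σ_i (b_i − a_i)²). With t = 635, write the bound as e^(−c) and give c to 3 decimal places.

46.014

Σ(b_i − a_i)² = 67·9² + 126·7² + 237·5² = 17526.
c = 2t² / 17526 = 2·635² / 17526 = 46.0145.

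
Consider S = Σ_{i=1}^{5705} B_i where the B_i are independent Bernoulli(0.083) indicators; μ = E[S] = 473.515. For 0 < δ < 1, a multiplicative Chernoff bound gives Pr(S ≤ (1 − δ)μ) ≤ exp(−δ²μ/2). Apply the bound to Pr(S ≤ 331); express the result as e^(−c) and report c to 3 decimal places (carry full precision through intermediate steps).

21.447

Write 331 = (1 − δ)μ, so δ = 1 − 331/473.515 = 0.3009725…
Then the exponent is δ²μ/2 = (μ − 331)²/(2μ) = 21.446549.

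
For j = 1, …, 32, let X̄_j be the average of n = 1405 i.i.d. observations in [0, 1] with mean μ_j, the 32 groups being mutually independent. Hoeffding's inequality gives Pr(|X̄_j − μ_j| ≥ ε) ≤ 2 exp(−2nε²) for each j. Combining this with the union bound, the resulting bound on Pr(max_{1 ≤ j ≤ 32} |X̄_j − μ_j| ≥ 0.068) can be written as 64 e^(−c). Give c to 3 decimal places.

Union bound over the 32 events: Pr(max_{1 ≤ j ≤ 32} |X̄_j − μ_j| ≥ 0.068) ≤ 32·2·exp(−2nε²) = 64 exp(−2·1405·0.068²).
So c = 2·1405·0.068² = 12.9934.

12.993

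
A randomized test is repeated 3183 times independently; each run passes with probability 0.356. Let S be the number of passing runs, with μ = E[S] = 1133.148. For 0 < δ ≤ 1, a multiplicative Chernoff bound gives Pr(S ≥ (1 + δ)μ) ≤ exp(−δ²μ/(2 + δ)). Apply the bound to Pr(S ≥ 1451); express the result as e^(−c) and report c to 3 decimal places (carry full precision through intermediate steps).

Write 1451 = (1 + δ)μ, so δ = 1451/1133.148 − 1 = 0.2805035…
Then the exponent is δ²μ/(2 + δ) = (1451 − μ)² / (μ·(2 + δ)) = 39.096017.

39.096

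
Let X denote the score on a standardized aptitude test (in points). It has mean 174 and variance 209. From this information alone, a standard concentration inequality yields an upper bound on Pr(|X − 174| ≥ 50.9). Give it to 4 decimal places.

0.0807

Mean and variance are known, so Chebyshev's inequality applies.
Chebyshev: Pr(|X − μ| ≥ t) ≤ Var(X)/t².
Bound = 209 / 2590.81 = 0.0807.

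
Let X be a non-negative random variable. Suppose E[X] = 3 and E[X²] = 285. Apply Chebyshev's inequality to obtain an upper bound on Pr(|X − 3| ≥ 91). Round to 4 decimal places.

Var(X) = E[X²] − (E[X])² = 285 − 9 = 276.
Chebyshev's inequality: Pr(|X − μ| ≥ t) ≤ Var(X)/t² = 276/8281 = 0.0333.

0.0333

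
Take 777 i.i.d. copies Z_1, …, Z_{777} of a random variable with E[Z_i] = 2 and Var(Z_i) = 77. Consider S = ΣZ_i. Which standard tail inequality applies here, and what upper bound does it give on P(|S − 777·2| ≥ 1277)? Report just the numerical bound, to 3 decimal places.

With mean and variance of each term known, Chebyshev's inequality bounds the deviation of the sum (or sample mean).
Var(S) = n·Var(Z_i) = 777·77 = 59829.
Chebyshev: P(|S − 777·2| ≥ 1277) ≤ Var(S)/1277² = 59829/1630729 = 0.0367.

0.037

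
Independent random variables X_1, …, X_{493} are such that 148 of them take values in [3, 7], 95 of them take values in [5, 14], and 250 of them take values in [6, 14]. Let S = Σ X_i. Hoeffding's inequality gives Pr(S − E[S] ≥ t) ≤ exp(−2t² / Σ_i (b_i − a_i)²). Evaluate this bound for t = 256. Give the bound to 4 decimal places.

0.0065

Σ(b_i − a_i)² = 148·4² + 95·9² + 250·8² = 26063.
Exponent = 2·256² / 26063 = 5.02905.
Bound = exp(−5.02905) = 0.00655.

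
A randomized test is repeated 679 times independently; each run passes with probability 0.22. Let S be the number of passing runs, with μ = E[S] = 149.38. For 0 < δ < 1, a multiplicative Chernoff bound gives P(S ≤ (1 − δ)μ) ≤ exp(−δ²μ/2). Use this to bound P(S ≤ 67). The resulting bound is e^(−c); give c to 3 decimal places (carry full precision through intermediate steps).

22.715

Write 67 = (1 − δ)μ, so δ = 1 − 67/149.38 = 0.5514794…
Then the exponent is δ²μ/2 = (μ − 67)²/(2μ) = 22.715438.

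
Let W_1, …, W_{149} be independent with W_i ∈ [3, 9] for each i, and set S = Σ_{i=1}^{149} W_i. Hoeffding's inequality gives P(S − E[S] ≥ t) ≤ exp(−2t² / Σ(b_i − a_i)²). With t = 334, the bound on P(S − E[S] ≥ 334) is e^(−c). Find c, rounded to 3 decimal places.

41.594

Σ(b_i − a_i)² = 149·(6)² = 5364.
c = 2t²/5364 = 2·334²/5364 = 41.5943.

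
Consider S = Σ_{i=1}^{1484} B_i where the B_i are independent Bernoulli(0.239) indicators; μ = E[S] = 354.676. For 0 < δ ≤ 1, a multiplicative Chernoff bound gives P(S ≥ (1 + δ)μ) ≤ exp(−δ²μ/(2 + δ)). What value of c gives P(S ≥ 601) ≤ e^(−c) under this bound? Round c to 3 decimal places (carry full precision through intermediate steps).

Write 601 = (1 + δ)μ, so δ = 601/354.676 − 1 = 0.6945043…
Then the exponent is δ²μ/(2 + δ) = (601 − μ)² / (μ·(2 + δ)) = 63.489627.

63.490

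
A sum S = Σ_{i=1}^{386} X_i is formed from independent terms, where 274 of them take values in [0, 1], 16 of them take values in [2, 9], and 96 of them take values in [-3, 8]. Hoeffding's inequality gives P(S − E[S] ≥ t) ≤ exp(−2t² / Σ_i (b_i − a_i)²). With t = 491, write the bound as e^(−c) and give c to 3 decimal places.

Σ(b_i − a_i)² = 274·1² + 16·7² + 96·11² = 12674.
c = 2t² / 12674 = 2·491² / 12674 = 38.0434.

38.043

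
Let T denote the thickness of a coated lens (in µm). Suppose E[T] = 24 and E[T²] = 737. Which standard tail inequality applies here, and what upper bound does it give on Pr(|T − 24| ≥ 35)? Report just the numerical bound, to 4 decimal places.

0.1314

The first two moments determine the variance, so Chebyshev's inequality is the sharpest standard bound available.
Var(T) = E[T²] − (E[T])² = 737 − 576 = 161.
Chebyshev's inequality: Pr(|T − μ| ≥ t) ≤ Var(T)/t² = 161/1225 = 0.1314.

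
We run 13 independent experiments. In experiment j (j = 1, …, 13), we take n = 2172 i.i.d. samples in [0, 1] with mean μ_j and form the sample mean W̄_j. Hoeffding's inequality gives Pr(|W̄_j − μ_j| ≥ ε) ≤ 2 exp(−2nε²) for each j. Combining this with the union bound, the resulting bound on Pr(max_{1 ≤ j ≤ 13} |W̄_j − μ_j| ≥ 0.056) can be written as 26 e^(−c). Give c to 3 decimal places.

Union bound over the 13 events: Pr(max_{1 ≤ j ≤ 13} |W̄_j − μ_j| ≥ 0.056) ≤ 13·2·exp(−2nε²) = 26 exp(−2·2172·0.056²).
So c = 2·2172·0.056² = 13.6228.

13.623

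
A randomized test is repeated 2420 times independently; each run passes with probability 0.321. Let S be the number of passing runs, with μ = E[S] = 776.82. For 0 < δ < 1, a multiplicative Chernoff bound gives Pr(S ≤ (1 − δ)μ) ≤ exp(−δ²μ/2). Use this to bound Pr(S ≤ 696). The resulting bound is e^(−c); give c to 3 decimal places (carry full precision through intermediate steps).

Write 696 = (1 − δ)μ, so δ = 1 − 696/776.82 = 0.1040395…
Then the exponent is δ²μ/2 = (μ − 696)²/(2μ) = 4.204238.

4.204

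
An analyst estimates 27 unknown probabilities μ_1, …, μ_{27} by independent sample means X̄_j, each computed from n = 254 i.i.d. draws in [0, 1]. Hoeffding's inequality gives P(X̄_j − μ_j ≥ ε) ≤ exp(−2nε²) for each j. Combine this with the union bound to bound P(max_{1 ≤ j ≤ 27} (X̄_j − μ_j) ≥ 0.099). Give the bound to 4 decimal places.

Per-experiment Hoeffding bound: exp(−2·254·0.099²) = exp(−4.97891) = 0.0068816.
Union bound over 27 events: 27·0.0068816 = 0.18580.

0.1858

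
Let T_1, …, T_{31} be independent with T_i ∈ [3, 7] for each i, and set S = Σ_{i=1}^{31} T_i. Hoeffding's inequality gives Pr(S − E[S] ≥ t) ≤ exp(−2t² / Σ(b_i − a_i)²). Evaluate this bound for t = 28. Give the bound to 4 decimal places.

Σ(b_i − a_i)² = 31·(4)² = 496.
Exponent = 2·28²/496 = 3.1613.
Bound = exp(−3.1613) = 0.04237.

0.0424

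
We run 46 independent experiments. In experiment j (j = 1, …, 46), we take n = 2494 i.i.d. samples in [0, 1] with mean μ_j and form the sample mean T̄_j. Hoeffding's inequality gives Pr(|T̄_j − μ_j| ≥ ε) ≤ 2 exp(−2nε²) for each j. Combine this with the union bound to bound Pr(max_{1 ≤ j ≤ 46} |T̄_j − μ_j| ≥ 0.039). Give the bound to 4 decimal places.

0.0467

Per-experiment Hoeffding bound: 2·exp(−2·2494·0.039²) = 2·exp(−7.58675) = 0.0010143.
Union bound over 46 events: 46·0.0010143 = 0.04666.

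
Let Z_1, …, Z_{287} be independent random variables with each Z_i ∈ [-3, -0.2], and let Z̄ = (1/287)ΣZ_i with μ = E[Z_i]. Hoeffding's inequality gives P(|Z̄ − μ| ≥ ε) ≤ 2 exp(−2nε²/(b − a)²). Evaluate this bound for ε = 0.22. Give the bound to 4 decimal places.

0.0578

Exponent: 2nε²/(b − a)² = 2·287·0.22² / 2.8² = 3.54357.
Bound = 2·exp(−3.54357) = 0.05782.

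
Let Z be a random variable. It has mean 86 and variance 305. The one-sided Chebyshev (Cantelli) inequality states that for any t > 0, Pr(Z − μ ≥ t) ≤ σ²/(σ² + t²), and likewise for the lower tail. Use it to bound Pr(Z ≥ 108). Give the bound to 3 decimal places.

0.387

Here σ² = 305 and t = 22, so σ² + t² = 789.
Cantelli's bound: 305/789 = 0.3866.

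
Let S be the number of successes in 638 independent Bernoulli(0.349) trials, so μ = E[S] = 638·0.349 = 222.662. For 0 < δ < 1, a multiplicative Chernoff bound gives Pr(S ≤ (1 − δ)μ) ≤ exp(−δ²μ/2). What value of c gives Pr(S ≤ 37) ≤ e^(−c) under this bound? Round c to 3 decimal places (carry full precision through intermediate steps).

Write 37 = (1 − δ)μ, so δ = 1 − 37/222.662 = 0.8338289…
Then the exponent is δ²μ/2 = (μ − 37)²/(2μ) = 77.405166.

77.405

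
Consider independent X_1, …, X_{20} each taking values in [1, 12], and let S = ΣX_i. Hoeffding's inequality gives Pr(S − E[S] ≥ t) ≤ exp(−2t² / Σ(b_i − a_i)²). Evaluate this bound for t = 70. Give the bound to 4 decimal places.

Σ(b_i − a_i)² = 20·(11)² = 2420.
Exponent = 2·70²/2420 = 4.0496.
Bound = exp(−4.0496) = 0.01743.

0.0174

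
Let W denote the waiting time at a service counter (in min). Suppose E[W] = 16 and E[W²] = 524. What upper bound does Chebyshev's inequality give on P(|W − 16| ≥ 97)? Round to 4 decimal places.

Var(W) = E[W²] − (E[W])² = 524 − 256 = 268.
Chebyshev's inequality: P(|W − μ| ≥ t) ≤ Var(W)/t² = 268/9409 = 0.0285.

0.0285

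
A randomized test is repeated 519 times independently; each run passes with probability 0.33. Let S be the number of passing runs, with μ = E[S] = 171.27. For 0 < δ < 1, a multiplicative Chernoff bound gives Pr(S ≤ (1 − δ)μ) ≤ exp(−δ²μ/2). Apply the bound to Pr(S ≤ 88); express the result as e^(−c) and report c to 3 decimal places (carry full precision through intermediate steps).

Write 88 = (1 − δ)μ, so δ = 1 − 88/171.27 = 0.4861914…
Then the exponent is δ²μ/2 = (μ − 88)²/(2μ) = 20.242579.

20.243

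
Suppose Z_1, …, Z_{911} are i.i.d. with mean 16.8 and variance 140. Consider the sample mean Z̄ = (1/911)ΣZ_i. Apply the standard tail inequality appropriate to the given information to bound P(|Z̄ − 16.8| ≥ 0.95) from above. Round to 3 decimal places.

With mean and variance of each term known, Chebyshev's inequality bounds the deviation of the sum (or sample mean).
Var(Z̄) = Var(Z_i)/n = 140/911 = 0.15368.
Chebyshev: P(|Z̄ − 16.8| ≥ 0.95) ≤ Var(Z̄)/(0.95)² = 140/(911·0.95²) = 0.1703.

0.170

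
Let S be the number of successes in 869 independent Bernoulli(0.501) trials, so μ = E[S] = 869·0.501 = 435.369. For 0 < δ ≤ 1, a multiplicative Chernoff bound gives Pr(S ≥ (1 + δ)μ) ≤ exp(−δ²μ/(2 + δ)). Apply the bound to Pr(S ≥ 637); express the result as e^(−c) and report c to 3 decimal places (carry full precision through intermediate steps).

Write 637 = (1 + δ)μ, so δ = 637/435.369 − 1 = 0.4631267…
Then the exponent is δ²μ/(2 + δ) = (637 − μ)² / (μ·(2 + δ)) = 37.911447.

37.911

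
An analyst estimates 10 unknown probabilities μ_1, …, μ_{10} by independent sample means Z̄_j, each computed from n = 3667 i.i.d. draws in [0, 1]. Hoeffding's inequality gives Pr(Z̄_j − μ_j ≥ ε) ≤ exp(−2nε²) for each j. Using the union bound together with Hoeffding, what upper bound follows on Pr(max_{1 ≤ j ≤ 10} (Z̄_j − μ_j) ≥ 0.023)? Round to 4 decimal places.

0.2066

Per-experiment Hoeffding bound: exp(−2·3667·0.023²) = exp(−3.87969) = 0.020657.
Union bound over 10 events: 10·0.020657 = 0.20657.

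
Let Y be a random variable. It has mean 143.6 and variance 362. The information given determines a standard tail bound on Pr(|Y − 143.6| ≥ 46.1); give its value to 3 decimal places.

0.170

Mean and variance are known, so Chebyshev's inequality applies.
Chebyshev: Pr(|Y − μ| ≥ t) ≤ Var(Y)/t².
Bound = 362 / 2125.21 = 0.1703.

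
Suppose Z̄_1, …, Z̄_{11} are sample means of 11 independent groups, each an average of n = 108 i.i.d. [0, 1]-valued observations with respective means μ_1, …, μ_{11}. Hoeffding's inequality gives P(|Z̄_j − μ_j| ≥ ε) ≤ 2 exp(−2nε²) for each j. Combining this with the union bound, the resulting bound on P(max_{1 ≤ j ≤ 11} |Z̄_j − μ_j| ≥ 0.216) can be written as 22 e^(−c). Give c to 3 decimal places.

10.078

Union bound over the 11 events: P(max_{1 ≤ j ≤ 11} |Z̄_j − μ_j| ≥ 0.216) ≤ 11·2·exp(−2nε²) = 22 exp(−2·108·0.216²).
So c = 2·108·0.216² = 10.0777.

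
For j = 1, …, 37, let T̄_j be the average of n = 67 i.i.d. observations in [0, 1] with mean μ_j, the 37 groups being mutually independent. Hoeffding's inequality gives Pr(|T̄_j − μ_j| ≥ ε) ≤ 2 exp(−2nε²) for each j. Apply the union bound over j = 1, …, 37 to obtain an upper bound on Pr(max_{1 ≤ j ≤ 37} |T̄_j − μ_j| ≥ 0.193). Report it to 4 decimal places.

0.5029

Per-experiment Hoeffding bound: 2·exp(−2·67·0.193²) = 2·exp(−4.99137) = 0.013593.
Union bound over 37 events: 37·0.013593 = 0.50293.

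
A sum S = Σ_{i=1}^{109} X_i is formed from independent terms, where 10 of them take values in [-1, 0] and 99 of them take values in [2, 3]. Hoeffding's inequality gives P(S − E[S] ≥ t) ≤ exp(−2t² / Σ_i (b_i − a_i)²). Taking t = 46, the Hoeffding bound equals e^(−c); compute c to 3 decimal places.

Σ(b_i − a_i)² = 10·1² + 99·1² = 109.
c = 2t² / 109 = 2·46² / 109 = 38.8257.

38.826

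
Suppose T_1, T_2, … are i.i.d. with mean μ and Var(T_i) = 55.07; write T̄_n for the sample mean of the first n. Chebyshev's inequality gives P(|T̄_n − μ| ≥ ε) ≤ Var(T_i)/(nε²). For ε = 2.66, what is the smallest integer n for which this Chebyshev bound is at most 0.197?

Require 55.07/(n·2.66²) ≤ 0.197, i.e. n ≥ 55.07/(0.197·2.66²) = 39.508.
The smallest integer n is 40.

40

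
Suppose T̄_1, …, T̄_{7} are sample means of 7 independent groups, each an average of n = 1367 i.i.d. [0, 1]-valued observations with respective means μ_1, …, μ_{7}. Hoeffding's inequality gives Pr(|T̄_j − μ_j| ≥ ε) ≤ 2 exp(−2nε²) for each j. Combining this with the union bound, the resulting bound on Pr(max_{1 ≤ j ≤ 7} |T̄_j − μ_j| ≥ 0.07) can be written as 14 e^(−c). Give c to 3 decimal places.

Union bound over the 7 events: Pr(max_{1 ≤ j ≤ 7} |T̄_j − μ_j| ≥ 0.07) ≤ 7·2·exp(−2nε²) = 14 exp(−2·1367·0.07²).
So c = 2·1367·0.07² = 13.3966.

13.397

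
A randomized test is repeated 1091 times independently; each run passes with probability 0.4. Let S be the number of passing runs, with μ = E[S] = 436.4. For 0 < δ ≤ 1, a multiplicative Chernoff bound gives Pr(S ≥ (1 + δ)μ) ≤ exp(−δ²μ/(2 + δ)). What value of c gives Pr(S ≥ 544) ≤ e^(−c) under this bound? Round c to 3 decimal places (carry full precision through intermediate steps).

11.809

Write 544 = (1 + δ)μ, so δ = 544/436.4 − 1 = 0.2465628…
Then the exponent is δ²μ/(2 + δ) = (544 − μ)² / (μ·(2 + δ)) = 11.809221.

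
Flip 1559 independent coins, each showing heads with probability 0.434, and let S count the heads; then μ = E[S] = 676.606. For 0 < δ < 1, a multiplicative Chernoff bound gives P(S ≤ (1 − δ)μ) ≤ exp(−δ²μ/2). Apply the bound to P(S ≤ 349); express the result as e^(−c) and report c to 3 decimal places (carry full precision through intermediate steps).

79.312

Write 349 = (1 − δ)μ, so δ = 1 − 349/676.606 = 0.4841902…
Then the exponent is δ²μ/2 = (μ − 349)²/(2μ) = 79.311809.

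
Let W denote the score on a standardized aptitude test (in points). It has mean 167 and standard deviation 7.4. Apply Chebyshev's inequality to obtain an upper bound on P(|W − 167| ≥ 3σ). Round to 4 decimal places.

0.1111

Chebyshev: P(|W − μ| ≥ t) ≤ Var(W)/t².
Var(W) = σ² = 7.4² = 54.76.
t = 3·7.4 = 22.2.
Bound = 54.76 / 492.84 = 0.1111.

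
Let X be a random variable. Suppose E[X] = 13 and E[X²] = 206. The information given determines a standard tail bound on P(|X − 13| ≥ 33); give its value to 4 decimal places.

The first two moments determine the variance, so Chebyshev's inequality is the sharpest standard bound available.
Var(X) = E[X²] − (E[X])² = 206 − 169 = 37.
Chebyshev's inequality: P(|X − μ| ≥ t) ≤ Var(X)/t² = 37/1089 = 0.0340.

0.0340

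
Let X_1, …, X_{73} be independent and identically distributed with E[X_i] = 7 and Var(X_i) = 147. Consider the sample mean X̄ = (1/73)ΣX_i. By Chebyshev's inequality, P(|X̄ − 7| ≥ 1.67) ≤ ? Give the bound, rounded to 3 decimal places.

0.722

Var(X̄) = Var(X_i)/n = 147/73 = 2.0137.
Chebyshev: P(|X̄ − 7| ≥ 1.67) ≤ Var(X̄)/(1.67)² = 147/(73·1.67²) = 0.7220.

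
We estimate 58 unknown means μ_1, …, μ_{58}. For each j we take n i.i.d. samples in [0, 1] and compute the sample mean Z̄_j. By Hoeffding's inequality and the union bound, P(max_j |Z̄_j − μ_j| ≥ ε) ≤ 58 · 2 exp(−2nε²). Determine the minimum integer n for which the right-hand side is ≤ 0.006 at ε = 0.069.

Need 2·58·exp(−2nε²) ≤ 0.006, i.e. exp(−2nε²) ≤ 0.006/116.
So 2nε² ≥ ln(116/0.006) = 9.869586.
Hence n ≥ 9.869586/(2·0.069²) = 1036.503.
The smallest integer n is 1037.

1037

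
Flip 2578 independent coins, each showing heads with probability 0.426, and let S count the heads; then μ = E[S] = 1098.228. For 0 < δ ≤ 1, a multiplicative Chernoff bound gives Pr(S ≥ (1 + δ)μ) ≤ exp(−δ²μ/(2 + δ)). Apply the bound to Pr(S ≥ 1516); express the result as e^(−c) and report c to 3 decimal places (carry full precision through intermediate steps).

66.763

Write 1516 = (1 + δ)μ, so δ = 1516/1098.228 − 1 = 0.3804055…
Then the exponent is δ²μ/(2 + δ) = (1516 − μ)² / (μ·(2 + δ)) = 66.762901.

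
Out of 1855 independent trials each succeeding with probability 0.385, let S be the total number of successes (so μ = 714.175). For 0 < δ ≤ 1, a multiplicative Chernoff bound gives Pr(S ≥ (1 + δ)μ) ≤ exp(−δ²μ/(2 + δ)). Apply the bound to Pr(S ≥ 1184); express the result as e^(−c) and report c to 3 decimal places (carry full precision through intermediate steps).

Write 1184 = (1 + δ)μ, so δ = 1184/714.175 − 1 = 0.657857…
Then the exponent is δ²μ/(2 + δ) = (1184 − μ)² / (μ·(2 + δ)) = 116.288293.

116.288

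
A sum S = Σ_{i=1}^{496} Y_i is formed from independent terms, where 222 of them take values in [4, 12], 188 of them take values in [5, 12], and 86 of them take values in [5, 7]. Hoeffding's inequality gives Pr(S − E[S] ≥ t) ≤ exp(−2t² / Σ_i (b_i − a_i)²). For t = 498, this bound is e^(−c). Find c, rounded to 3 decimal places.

Σ(b_i − a_i)² = 222·8² + 188·7² + 86·2² = 23764.
c = 2t² / 23764 = 2·498² / 23764 = 20.8722.

20.872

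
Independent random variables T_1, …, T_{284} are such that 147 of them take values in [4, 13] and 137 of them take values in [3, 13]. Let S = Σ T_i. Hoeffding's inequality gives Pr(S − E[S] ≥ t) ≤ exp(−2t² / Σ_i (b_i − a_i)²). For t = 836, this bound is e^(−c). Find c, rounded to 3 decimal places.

Σ(b_i − a_i)² = 147·9² + 137·10² = 25607.
c = 2t² / 25607 = 2·836² / 25607 = 54.5863.

54.586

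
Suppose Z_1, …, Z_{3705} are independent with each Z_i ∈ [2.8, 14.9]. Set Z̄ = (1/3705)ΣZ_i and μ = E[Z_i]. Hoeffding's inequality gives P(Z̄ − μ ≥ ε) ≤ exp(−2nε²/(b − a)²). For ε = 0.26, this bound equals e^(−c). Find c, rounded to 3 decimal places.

c = 2nε²/(b − a)² = 2·3705·0.26² / 12.1² = 3.4213.

3.421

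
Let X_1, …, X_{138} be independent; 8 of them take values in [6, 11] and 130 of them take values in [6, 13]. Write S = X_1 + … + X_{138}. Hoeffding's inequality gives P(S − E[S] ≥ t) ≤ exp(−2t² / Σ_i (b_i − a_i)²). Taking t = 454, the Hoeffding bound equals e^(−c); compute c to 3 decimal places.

Σ(b_i − a_i)² = 8·5² + 130·7² = 6570.
c = 2t² / 6570 = 2·454² / 6570 = 62.7446.

62.745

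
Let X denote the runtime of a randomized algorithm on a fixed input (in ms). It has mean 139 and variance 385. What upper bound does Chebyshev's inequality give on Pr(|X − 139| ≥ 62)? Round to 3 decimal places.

0.100

Chebyshev: Pr(|X − μ| ≥ t) ≤ Var(X)/t².
Bound = 385 / 3844 = 0.1002.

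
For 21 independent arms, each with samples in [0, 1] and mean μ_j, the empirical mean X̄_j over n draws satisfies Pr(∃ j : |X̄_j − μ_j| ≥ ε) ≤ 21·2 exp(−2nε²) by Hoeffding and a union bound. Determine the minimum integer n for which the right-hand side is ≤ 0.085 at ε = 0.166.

113

Need 2·21·exp(−2nε²) ≤ 0.085, i.e. exp(−2nε²) ≤ 0.085/42.
So 2nε² ≥ ln(42/0.085) = 6.202774.
Hence n ≥ 6.202774/(2·0.166²) = 112.549.
The smallest integer n is 113.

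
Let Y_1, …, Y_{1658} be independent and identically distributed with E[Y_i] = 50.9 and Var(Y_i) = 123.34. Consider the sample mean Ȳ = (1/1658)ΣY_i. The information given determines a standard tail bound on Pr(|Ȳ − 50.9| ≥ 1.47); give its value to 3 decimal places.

0.034

With mean and variance of each term known, Chebyshev's inequality bounds the deviation of the sum (or sample mean).
Var(Ȳ) = Var(Y_i)/n = 123.34/1658 = 0.074391.
Chebyshev: Pr(|Ȳ − 50.9| ≥ 1.47) ≤ Var(Ȳ)/(1.47)² = 123.34/(1658·1.47²) = 0.0344.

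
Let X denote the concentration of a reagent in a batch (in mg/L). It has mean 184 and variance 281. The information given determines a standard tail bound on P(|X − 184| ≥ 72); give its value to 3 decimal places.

0.054

Mean and variance are known, so Chebyshev's inequality applies.
Chebyshev: P(|X − μ| ≥ t) ≤ Var(X)/t².
Bound = 281 / 5184 = 0.0542.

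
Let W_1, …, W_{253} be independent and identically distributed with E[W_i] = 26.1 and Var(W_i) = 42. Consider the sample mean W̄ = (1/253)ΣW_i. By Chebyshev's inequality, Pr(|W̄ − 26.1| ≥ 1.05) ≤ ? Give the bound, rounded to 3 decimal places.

Var(W̄) = Var(W_i)/n = 42/253 = 0.16601.
Chebyshev: Pr(|W̄ − 26.1| ≥ 1.05) ≤ Var(W̄)/(1.05)² = 42/(253·1.05²) = 0.1506.

0.151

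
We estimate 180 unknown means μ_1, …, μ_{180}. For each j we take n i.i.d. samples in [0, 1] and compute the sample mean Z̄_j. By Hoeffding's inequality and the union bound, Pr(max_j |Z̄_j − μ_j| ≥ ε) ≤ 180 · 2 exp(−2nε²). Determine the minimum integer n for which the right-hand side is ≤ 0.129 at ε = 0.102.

Need 2·180·exp(−2nε²) ≤ 0.129, i.e. exp(−2nε²) ≤ 0.129/360.
So 2nε² ≥ ln(360/0.129) = 7.934047.
Hence n ≥ 7.934047/(2·0.102²) = 381.298.
The smallest integer n is 382.

382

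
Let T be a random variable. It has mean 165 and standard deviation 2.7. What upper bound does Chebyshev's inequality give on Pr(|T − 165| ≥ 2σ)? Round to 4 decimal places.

0.2500

Chebyshev: Pr(|T − μ| ≥ t) ≤ Var(T)/t².
Var(T) = σ² = 2.7² = 7.29.
t = 2·2.7 = 5.4.
Bound = 7.29 / 29.16 = 0.2500.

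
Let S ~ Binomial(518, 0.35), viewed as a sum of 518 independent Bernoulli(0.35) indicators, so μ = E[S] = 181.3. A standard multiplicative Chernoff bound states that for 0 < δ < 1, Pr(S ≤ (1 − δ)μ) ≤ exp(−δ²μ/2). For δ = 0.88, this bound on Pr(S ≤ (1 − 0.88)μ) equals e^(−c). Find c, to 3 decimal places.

70.199

c = δ²μ/2 = 0.88²·181.3/2 = 70.1994.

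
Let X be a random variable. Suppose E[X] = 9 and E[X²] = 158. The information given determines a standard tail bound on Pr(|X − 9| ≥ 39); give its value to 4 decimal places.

0.0506

The first two moments determine the variance, so Chebyshev's inequality is the sharpest standard bound available.
Var(X) = E[X²] − (E[X])² = 158 − 81 = 77.
Chebyshev's inequality: Pr(|X − μ| ≥ t) ≤ Var(X)/t² = 77/1521 = 0.0506.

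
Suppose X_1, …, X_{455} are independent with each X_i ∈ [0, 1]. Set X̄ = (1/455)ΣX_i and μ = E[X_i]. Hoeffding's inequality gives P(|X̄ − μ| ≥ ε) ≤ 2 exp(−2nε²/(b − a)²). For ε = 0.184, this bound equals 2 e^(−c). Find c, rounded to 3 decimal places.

c = 2nε²/(b − a)² = 2·455·0.184² / 1² = 30.8090.

30.809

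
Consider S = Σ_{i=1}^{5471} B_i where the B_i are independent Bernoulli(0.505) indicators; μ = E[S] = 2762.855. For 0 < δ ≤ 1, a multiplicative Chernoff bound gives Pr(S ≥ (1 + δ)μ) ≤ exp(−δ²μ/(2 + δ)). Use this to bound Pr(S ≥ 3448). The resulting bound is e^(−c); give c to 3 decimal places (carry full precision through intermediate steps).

75.581

Write 3448 = (1 + δ)μ, so δ = 3448/2762.855 − 1 = 0.2479844…
Then the exponent is δ²μ/(2 + δ) = (3448 − μ)² / (μ·(2 + δ)) = 75.581167.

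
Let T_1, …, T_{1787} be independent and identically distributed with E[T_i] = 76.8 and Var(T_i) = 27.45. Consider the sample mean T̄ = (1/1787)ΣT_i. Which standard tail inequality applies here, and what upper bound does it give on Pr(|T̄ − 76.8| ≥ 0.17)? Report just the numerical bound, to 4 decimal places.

With mean and variance of each term known, Chebyshev's inequality bounds the deviation of the sum (or sample mean).
Var(T̄) = Var(T_i)/n = 27.45/1787 = 0.015361.
Chebyshev: Pr(|T̄ − 76.8| ≥ 0.17) ≤ Var(T̄)/(0.17)² = 27.45/(1787·0.17²) = 0.5315.

0.5315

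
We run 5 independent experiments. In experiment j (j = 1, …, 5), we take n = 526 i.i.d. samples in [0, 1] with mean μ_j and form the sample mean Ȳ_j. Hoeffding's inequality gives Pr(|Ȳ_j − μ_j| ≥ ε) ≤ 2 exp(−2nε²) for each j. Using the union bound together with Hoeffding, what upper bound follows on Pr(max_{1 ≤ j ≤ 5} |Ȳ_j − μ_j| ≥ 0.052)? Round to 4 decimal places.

Per-experiment Hoeffding bound: 2·exp(−2·526·0.052²) = 2·exp(−2.84461) = 0.11631.
Union bound over 5 events: 5·0.11631 = 0.58157.

0.5816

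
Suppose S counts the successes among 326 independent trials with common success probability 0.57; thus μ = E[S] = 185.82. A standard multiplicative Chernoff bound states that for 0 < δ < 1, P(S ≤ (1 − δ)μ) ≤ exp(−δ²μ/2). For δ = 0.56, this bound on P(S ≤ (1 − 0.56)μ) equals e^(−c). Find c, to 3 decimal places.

c = δ²μ/2 = 0.56²·185.82/2 = 29.1366.

29.137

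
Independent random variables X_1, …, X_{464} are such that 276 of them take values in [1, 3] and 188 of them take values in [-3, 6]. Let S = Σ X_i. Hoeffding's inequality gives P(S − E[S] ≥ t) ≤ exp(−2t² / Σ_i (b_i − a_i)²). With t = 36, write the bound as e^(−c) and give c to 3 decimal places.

0.159

Σ(b_i − a_i)² = 276·2² + 188·9² = 16332.
c = 2t² / 16332 = 2·36² / 16332 = 0.1587.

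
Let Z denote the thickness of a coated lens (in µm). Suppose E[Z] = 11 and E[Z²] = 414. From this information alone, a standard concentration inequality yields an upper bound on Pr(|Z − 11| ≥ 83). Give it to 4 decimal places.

The first two moments determine the variance, so Chebyshev's inequality is the sharpest standard bound available.
Var(Z) = E[Z²] − (E[Z])² = 414 − 121 = 293.
Chebyshev's inequality: Pr(|Z − μ| ≥ t) ≤ Var(Z)/t² = 293/6889 = 0.0425.

0.0425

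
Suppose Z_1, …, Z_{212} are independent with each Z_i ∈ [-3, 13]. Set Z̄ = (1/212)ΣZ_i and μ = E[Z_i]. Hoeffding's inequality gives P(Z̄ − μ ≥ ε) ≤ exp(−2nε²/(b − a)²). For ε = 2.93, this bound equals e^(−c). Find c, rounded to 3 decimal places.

c = 2nε²/(b − a)² = 2·212·2.93² / 16² = 14.2187.

14.219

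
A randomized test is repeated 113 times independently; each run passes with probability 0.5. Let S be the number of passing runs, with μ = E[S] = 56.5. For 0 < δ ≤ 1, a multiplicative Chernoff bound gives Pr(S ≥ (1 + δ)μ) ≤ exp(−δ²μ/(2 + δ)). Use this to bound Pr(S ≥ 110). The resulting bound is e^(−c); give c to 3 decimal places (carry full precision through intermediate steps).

17.191

Write 110 = (1 + δ)μ, so δ = 110/56.5 − 1 = 0.9469027…
Then the exponent is δ²μ/(2 + δ) = (110 − μ)² / (μ·(2 + δ)) = 17.190691.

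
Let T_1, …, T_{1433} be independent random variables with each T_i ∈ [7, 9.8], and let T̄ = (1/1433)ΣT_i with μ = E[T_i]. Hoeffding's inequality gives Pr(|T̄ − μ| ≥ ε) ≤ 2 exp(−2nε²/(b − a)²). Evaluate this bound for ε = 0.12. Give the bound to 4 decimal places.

Exponent: 2nε²/(b − a)² = 2·1433·0.12² / 2.8² = 5.26408.
Bound = 2·exp(−5.26408) = 0.01035.

0.0103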